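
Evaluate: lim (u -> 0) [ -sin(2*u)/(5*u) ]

Substitution gives 0/0.
Write it as (2/(-5))·sin(2u)/(2u); since sin(θ)/θ → 1, the limit is -2/5.

-2/5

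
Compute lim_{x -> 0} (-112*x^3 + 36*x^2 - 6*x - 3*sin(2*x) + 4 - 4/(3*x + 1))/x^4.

Substitution gives 0/0 (the numerator vanishes to order 4).
Expand each term to order x^4: the coefficient of x^4 in -4·1/(1 + 3x) is -324 and in -3·sin(2x) is 0.
Lower-order terms cancel with the polynomial part, so the numerator is (-324)·x^4 + o(x^4), and the limit is (-324)/(1) = -324.

-324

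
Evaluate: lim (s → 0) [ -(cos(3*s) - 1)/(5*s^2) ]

9/10

Direct substitution gives 0/0.
Apply L'Hôpital: lim (-3*sin(3*s))/(-10*s), still 0/0.
After 2 applications of L'Hôpital's rule the quotient is (-9*cos(3*s))/(-10); substituting s = 0 gives 9/10.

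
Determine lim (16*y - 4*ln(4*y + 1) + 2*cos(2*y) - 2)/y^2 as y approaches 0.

28

Substitution gives 0/0 (the numerator vanishes to order 2).
Expand each term to order y^2: the coefficient of y^2 in 2·cos(2y) is -4 and in -4·ln(1 + 4y) is 32.
Lower-order terms cancel with the polynomial part, so the numerator is (28)·y^2 + o(y^2), and the limit is (28)/(1) = 28.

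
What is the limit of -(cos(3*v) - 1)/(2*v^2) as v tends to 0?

Direct substitution gives 0/0.
Apply L'Hôpital: lim (-3*sin(3*v))/(-4*v), still 0/0.
After 2 applications of L'Hôpital's rule the quotient is (-9*cos(3*v))/(-4); substituting v = 0 gives 9/4.

9/4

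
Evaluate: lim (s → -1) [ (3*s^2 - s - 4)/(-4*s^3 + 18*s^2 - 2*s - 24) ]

7/50

At s = -1 both the top and bottom vanish — a removable singularity. Factoring out (s + 1) from each leaves (3*s - 4)/(-4*s^2 + 22*s - 24), which at s = -1 equals 7/50.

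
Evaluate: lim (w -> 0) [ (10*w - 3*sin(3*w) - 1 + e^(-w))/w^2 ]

1/2

Substitution gives 0/0; apply L'Hôpital's rule 2 times.
After differentiating numerator and denominator 2 times the quotient is (27*sin(3*w) + e^(-w))/(2); at w = 0 this is 1/2.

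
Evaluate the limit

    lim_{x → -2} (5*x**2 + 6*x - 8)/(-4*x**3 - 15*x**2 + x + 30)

-14/13

Direct substitution gives 0/0, so factor. Both numerator and denominator have (x + 2) as a factor.
After cancelling, the expression reduces to (5*x - 4)/(-4*x^2 - 7*x + 15).
Substituting x = -2 gives -14/13.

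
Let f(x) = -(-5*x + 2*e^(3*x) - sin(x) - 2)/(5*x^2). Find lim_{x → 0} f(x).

-9/5

Substitution gives 0/0; apply L'Hôpital's rule 2 times.
After differentiating numerator and denominator 2 times the quotient is (18*e^(3*x) + sin(x))/(-10); at x = 0 this is -9/5.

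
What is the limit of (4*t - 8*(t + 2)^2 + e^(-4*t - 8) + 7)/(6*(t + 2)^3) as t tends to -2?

-16/9

Direct substitution gives 0/0.
Apply L'Hôpital: lim (-16*t - 4*e^(-4*t - 8) - 28)/(18*(t + 2)^2), still 0/0.
Apply L'Hôpital: lim (16*e^(-4*t - 8) - 16)/(36*t + 72), still 0/0.
After 3 applications of L'Hôpital's rule the quotient is (-64*e^(-4*t - 8))/(36); substituting t = -2 gives -16/9.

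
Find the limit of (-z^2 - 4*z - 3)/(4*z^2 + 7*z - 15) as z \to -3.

Since z = -3 makes numerator and denominator zero, (z + 3) divides both.
Cancelling it gives (-z - 1)/(4*z - 5); now plug in z = -3 to get -2/17.

-2/17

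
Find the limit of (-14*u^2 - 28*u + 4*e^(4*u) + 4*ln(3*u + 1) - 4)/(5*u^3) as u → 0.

Substitution gives 0/0; apply L'Hôpital's rule 3 times.
After differentiating numerator and denominator 3 times the quotient is (256*e^(4*u) + 216/(3*u + 1)^3)/(30); at u = 0 this is 236/15.

236/15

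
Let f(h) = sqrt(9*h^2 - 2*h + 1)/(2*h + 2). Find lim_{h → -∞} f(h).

For large |h|, √(9*h^2 - 2*h + 1) ≈ √9·|h| and the denominator ≈ 2h.
Since h → −∞, |h| = −h, giving −√9/(2) = -3/2.

-3/2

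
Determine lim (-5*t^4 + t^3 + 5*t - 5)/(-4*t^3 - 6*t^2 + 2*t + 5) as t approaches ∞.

∞

The numerator has higher degree (4 > 3); the quotient behaves like (-5/(-4))·t^1 for large |t|.
As t → +∞ this diverges to ∞.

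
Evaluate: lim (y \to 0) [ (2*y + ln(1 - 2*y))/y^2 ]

Direct substitution gives 0/0.
Apply L'Hôpital: lim (2 - 2/(1 - 2*y))/(2*y), still 0/0.
After 2 applications of L'Hôpital's rule the quotient is (-4/(1 - 2*y)^2)/(2); substituting y = 0 gives -2.

-2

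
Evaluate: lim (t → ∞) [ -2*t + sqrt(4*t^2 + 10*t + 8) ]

5/2

This has the form ∞ − ∞. Multiply and divide by the conjugate √(4*t^2 + 10*t + 8) + 2t.
That gives (10t + 8) / (√(4*t^2 + 10*t + 8) + 2t).
Divide numerator and denominator by t: the limit is 10/(2·2) = 5/2.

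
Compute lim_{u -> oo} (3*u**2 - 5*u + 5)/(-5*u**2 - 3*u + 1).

-3/5

Numerator and denominator both have degree 2.
Dividing every term by u^2, all lower-order terms vanish and the limit is the ratio of leading coefficients, 3/(-5) = -3/5.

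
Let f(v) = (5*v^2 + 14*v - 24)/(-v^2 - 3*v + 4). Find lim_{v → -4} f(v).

-26/5

Since v = -4 makes numerator and denominator zero, (v + 4) divides both.
Cancelling it gives (5*v - 6)/(1 - v); now plug in v = -4 to get -26/5.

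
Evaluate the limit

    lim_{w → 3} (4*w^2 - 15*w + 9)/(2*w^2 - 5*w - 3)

9/7

Since w = 3 makes numerator and denominator zero, (w - 3) divides both.
Cancelling it gives (4*w - 3)/(2*w + 1); now plug in w = 3 to get 9/7.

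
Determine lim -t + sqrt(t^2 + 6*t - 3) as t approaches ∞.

An ∞ − ∞ form. Rationalising with the conjugate, the difference becomes (6t - 3) / (√(t^2 + 6*t - 3) + t).
For large t the denominator behaves like 2·t, so the quotient tends to 6/2 = 3.

3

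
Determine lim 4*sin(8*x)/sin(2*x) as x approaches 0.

16

Substitution gives 0/0.
Divide numerator and denominator by x: sin(8x)/x → 8 and sin(2x)/x → 2, so the limit is 4·8/2 = 16.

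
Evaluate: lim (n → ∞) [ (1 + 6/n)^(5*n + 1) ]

Write it as [(1 + 6/n)^n]^(5) · (1 + 6/n)^(1). The bracketed term tends to e^(6) and the second factor to 1, so the limit is e^(30).

e^(30)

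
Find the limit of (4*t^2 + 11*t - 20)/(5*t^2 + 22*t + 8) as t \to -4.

Direct substitution gives 0/0, so factor. Both numerator and denominator have (t + 4) as a factor.
After cancelling, the expression reduces to (4*t - 5)/(5*t + 2).
Substituting t = -4 gives 7/6.

7/6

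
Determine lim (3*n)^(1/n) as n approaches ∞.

1

Base → ∞ and exponent → 0: an ∞^0 form.
Take logs: (1/n)·ln(3·n^1) = (ln 3 + 1·ln n)/n → 0.
So the limit is e^0 = 1.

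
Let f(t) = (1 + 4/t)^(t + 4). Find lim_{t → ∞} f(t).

Write it as [(1 + 4/t)^t]^(1) · (1 + 4/t)^(4). The bracketed term tends to e^(4) and the second factor to 1, so the limit is e^(4).

e^(4)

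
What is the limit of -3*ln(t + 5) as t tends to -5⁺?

As t → -5⁺, t + 5 → 0⁺ and ln(t + 5) → −∞.
Multiplying by -3 gives ∞.

∞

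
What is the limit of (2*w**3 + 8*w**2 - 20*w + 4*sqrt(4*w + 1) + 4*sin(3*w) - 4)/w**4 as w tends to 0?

Substitution gives 0/0; apply L'Hôpital's rule 4 times.
After differentiating numerator and denominator 4 times the quotient is (324*sin(3*w) - 960/(4*w + 1)^(7/2))/(24); at w = 0 this is -40.

-40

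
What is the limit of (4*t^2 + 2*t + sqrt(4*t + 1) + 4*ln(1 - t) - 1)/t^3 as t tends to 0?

Substitution gives 0/0; apply L'Hôpital's rule 3 times.
After differentiating numerator and denominator 3 times the quotient is (24/(4*t + 1)^(5/2) + 8/(t - 1)^3)/(6); at t = 0 this is 8/3.

8/3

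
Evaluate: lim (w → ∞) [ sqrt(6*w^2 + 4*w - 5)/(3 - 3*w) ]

-√(6)/3

For large |w|, √(6*w^2 + 4*w - 5) ≈ √6·|w| and the denominator ≈ -3w.
Since w → +∞, |w| = w, giving √6/(-3) = -√(6)/3.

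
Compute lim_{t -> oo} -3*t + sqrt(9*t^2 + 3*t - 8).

An ∞ − ∞ form. Rationalising with the conjugate, the difference becomes (3t - 8) / (√(9*t^2 + 3*t - 8) + 3t).
For large t the denominator behaves like 2·3t, so the quotient tends to 3/6 = 1/2.

1/2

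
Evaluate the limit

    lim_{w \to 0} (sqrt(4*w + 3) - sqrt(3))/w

2*√(3)/3

Substitution gives 0/0. Multiply numerator and denominator by the conjugate √(3 + 4w) + √3.
The numerator becomes (3 + 4w) − 3 = 4w, so the expression simplifies to 4/(√(3 + 4w) + √3).
Letting w → 0 gives 4/(2√3) = 2*√(3)/3.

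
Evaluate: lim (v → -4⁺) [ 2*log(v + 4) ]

As v → -4⁺, v + 4 → 0⁺ and ln(v + 4) → −∞.
Multiplying by 2 gives -∞.

-∞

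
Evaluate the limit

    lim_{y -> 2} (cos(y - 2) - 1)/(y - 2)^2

-1/2

Direct substitution gives 0/0.
Apply L'Hôpital: lim (-sin(y - 2))/(2*y - 4), still 0/0.
After 2 applications of L'Hôpital's rule the quotient is (-cos(y - 2))/(2); substituting y = 2 gives -1/2.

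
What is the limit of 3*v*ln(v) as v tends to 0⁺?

This is a 0·(−∞) form. Rewrite as 3·ln(v) / v^(−1) and apply L'Hôpital:
the derivative quotient is 3·(1/v) / (−1·v^(−2)) = (-3/1)·v^1 → 0.

0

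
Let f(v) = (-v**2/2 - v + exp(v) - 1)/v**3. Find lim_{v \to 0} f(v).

Direct substitution gives 0/0.
Apply L'Hôpital: lim (-v + e^(v) - 1)/(3*v^2), still 0/0.
Apply L'Hôpital: lim (e^(v) - 1)/(6*v), still 0/0.
After 3 applications of L'Hôpital's rule the quotient is (e^(v))/(6); substituting v = 0 gives 1/6.

1/6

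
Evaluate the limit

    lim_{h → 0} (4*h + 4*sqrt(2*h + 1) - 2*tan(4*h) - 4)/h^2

-2

Substitution gives 0/0 (the numerator vanishes to order 2).
Expand each term to order h^2: the coefficient of h^2 in -2·tan(4h) is 0 and in 4·√(1 + 2h) is -2.
Lower-order terms cancel with the polynomial part, so the numerator is (-2)·h^2 + o(h^2), and the limit is (-2)/(1) = -2.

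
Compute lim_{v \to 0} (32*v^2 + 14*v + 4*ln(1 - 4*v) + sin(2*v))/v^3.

Substitution gives 0/0 (the numerator vanishes to order 3).
Expand each term to order v^3: the coefficient of v^3 in sin(2v) is -4/3 and in 4·ln(1 - 4v) is -256/3.
Lower-order terms cancel with the polynomial part, so the numerator is (-260/3)·v^3 + o(v^3), and the limit is (-260/3)/(1) = -260/3.

-260/3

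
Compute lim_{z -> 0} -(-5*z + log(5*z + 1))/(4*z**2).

25/8

Direct substitution gives 0/0.
Apply L'Hôpital: lim (-5 + 5/(5*z + 1))/(-8*z), still 0/0.
After 2 applications of L'Hôpital's rule the quotient is (-25/(5*z + 1)^2)/(-8); substituting z = 0 gives 25/8.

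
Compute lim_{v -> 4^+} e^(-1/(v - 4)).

As v → 4⁺, -1/(v - 4) → −∞, so e^(-1/(v - 4)) → 0.

0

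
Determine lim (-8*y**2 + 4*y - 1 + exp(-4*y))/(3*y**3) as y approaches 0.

-32/9

Direct substitution gives 0/0.
Apply L'Hôpital: lim (-16*y + 4 - 4*e^(-4*y))/(9*y^2), still 0/0.
Apply L'Hôpital: lim (-16 + 16*e^(-4*y))/(18*y), still 0/0.
After 3 applications of L'Hôpital's rule the quotient is (-64*e^(-4*y))/(18); substituting y = 0 gives -32/9.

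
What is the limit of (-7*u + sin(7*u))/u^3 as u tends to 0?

-343/6

Direct substitution gives 0/0.
Apply L'Hôpital: lim (7*cos(7*u) - 7)/(3*u^2), still 0/0.
Apply L'Hôpital: lim (-49*sin(7*u))/(6*u), still 0/0.
After 3 applications of L'Hôpital's rule the quotient is (-343*cos(7*u))/(6); substituting u = 0 gives -343/6.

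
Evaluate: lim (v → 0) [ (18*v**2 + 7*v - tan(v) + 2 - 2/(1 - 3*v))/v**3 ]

Substitution gives 0/0 (the numerator vanishes to order 3).
Expand each term to order v^3: the coefficient of v^3 in −tan(v) is -1/3 and in -2·1/(1 - 3v) is -54.
Lower-order terms cancel with the polynomial part, so the numerator is (-163/3)·v^3 + o(v^3), and the limit is (-163/3)/(1) = -163/3.

-163/3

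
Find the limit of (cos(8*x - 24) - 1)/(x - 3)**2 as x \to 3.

-32

Direct substitution gives 0/0.
Apply L'Hôpital: lim (-8*sin(8*x - 24))/(2*x - 6), still 0/0.
After 2 applications of L'Hôpital's rule the quotient is (-64*cos(8*x - 24))/(2); substituting x = 3 gives -32.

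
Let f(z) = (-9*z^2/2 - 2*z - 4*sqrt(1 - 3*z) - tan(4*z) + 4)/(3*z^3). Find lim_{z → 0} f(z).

-175/36

Substitution gives 0/0 (the numerator vanishes to order 3).
Expand each term to order z^3: the coefficient of z^3 in -4·√(1 - 3z) is 27/4 and in −tan(4z) is -64/3.
Lower-order terms cancel with the polynomial part, so the numerator is (-175/12)·z^3 + o(z^3), and the limit is (-175/12)/(3) = -175/36.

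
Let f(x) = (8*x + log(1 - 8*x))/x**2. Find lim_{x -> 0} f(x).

-32

Direct substitution gives 0/0.
Apply L'Hôpital: lim (8 - 8/(1 - 8*x))/(2*x), still 0/0.
After 2 applications of L'Hôpital's rule the quotient is (-64/(1 - 8*x)^2)/(2); substituting x = 0 gives -32.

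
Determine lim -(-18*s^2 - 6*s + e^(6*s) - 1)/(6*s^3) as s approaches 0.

Direct substitution gives 0/0.
Apply L'Hôpital: lim (-36*s + 6*e^(6*s) - 6)/(-18*s^2), still 0/0.
Apply L'Hôpital: lim (36*e^(6*s) - 36)/(-36*s), still 0/0.
After 3 applications of L'Hôpital's rule the quotient is (216*e^(6*s))/(-36); substituting s = 0 gives -6.

-6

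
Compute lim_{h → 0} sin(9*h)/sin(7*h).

9/7

Substitution gives 0/0.
Divide numerator and denominator by h: sin(9h)/h → 9 and sin(7h)/h → 7, so the limit is 1·9/7 = 9/7.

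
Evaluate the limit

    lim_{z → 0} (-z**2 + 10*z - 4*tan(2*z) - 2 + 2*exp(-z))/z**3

-11

Substitution gives 0/0 (the numerator vanishes to order 3).
Expand each term to order z^3: the coefficient of z^3 in -4·tan(2z) is -32/3 and in 2·e^(-z) is -1/3.
Lower-order terms cancel with the polynomial part, so the numerator is (-11)·z^3 + o(z^3), and the limit is (-11)/(1) = -11.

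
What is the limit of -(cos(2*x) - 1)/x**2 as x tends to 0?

2

Direct substitution gives 0/0.
Apply L'Hôpital: lim (-2*sin(2*x))/(-2*x), still 0/0.
After 2 applications of L'Hôpital's rule the quotient is (-4*cos(2*x))/(-2); substituting x = 0 gives 2.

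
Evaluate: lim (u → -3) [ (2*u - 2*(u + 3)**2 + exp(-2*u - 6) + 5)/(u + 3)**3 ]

Direct substitution gives 0/0.
Apply L'Hôpital: lim (-4*u - 2*e^(-2*u - 6) - 10)/(3*(u + 3)^2), still 0/0.
Apply L'Hôpital: lim (4*e^(-2*u - 6) - 4)/(6*u + 18), still 0/0.
After 3 applications of L'Hôpital's rule the quotient is (-8*e^(-2*u - 6))/(6); substituting u = -3 gives -4/3.

-4/3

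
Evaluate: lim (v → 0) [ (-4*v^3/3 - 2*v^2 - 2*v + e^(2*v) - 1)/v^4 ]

Direct substitution gives 0/0.
Apply L'Hôpital: lim (-4*v^2 - 4*v + 2*e^(2*v) - 2)/(4*v^3), still 0/0.
Apply L'Hôpital: lim (-8*v + 4*e^(2*v) - 4)/(12*v^2), still 0/0.
Apply L'Hôpital: lim (8*e^(2*v) - 8)/(24*v), still 0/0.
After 4 applications of L'Hôpital's rule the quotient is (16*e^(2*v))/(24); substituting v = 0 gives 2/3.

2/3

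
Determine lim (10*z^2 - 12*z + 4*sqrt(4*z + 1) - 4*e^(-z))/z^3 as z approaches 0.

Substitution gives 0/0 (the numerator vanishes to order 3).
Expand each term to order z^3: the coefficient of z^3 in 4·√(1 + 4z) is 16 and in -4·e^(-z) is 2/3.
Lower-order terms cancel with the polynomial part, so the numerator is (50/3)·z^3 + o(z^3), and the limit is (50/3)/(1) = 50/3.

50/3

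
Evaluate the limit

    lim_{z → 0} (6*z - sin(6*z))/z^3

Direct substitution gives 0/0.
Apply L'Hôpital: lim (6 - 6*cos(6*z))/(3*z^2), still 0/0.
Apply L'Hôpital: lim (36*sin(6*z))/(6*z), still 0/0.
After 3 applications of L'Hôpital's rule the quotient is (216*cos(6*z))/(6); substituting z = 0 gives 36.

36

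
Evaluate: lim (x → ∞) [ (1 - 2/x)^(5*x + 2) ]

e^(-10)

The base → 1 and the exponent → ∞: a 1^∞ form.
Take logarithms: (5x + 2)·ln(1 - 2/x). Since ln(1+u) ~ u for small u, this behaves like (5x)·(-2/x) → -10.
So the limit is e^(-10).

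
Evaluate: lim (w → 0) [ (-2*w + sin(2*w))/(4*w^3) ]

Direct substitution gives 0/0.
Apply L'Hôpital: lim (2*cos(2*w) - 2)/(12*w^2), still 0/0.
Apply L'Hôpital: lim (-4*sin(2*w))/(24*w), still 0/0.
After 3 applications of L'Hôpital's rule the quotient is (-8*cos(2*w))/(24); substituting w = 0 gives -1/3.

-1/3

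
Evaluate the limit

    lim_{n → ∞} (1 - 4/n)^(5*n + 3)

e^(-20)

Let L be the limit and take ln: ln L = lim (5n + 3)·ln(1 - 4/n) = lim (5n + 3)·(-4/n + O(1/n²)) = -20.
Hence L = e^(-20).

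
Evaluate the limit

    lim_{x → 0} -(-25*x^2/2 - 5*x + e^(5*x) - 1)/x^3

-125/6

Direct substitution gives 0/0.
Apply L'Hôpital: lim (-25*x + 5*e^(5*x) - 5)/(-3*x^2), still 0/0.
Apply L'Hôpital: lim (25*e^(5*x) - 25)/(-6*x), still 0/0.
After 3 applications of L'Hôpital's rule the quotient is (125*e^(5*x))/(-6); substituting x = 0 gives -125/6.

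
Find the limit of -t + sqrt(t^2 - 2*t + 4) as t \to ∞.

An ∞ − ∞ form. Rationalising with the conjugate, the difference becomes (-2t + 4) / (√(t^2 - 2*t + 4) + t).
For large t the denominator behaves like 2·t, so the quotient tends to -2/2 = -1.

-1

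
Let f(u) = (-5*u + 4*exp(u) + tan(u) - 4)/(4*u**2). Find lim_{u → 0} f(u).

Substitution gives 0/0; apply L'Hôpital's rule 2 times.
After differentiating numerator and denominator 2 times the quotient is (4*e^(u) + 2*tan(u)^3 + 2*tan(u))/(8); at u = 0 this is 1/2.

1/2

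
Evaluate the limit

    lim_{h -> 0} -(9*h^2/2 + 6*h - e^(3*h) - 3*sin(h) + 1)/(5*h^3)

Substitution gives 0/0; apply L'Hôpital's rule 3 times.
After differentiating numerator and denominator 3 times the quotient is (-27*e^(3*h) + 3*cos(h))/(-30); at h = 0 this is 4/5.

4/5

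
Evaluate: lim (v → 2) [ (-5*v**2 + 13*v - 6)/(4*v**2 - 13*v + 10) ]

-7/3

At v = 2 both the top and bottom vanish — a removable singularity. Factoring out (v - 2) from each leaves (3 - 5*v)/(4*v - 5), which at v = 2 equals -7/3.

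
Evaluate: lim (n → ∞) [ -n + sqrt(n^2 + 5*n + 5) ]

An ∞ − ∞ form. Rationalising with the conjugate, the difference becomes (5n + 5) / (√(n^2 + 5*n + 5) + n).
For large n the denominator behaves like 2·n, so the quotient tends to 5/2 = 5/2.

5/2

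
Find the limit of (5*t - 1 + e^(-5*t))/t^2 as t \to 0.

25/2

Direct substitution gives 0/0.
Apply L'Hôpital: lim (5 - 5*e^(-5*t))/(2*t), still 0/0.
After 2 applications of L'Hôpital's rule the quotient is (25*e^(-5*t))/(2); substituting t = 0 gives 25/2.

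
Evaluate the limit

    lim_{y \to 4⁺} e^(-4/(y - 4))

As y → 4⁺, -4/(y - 4) → −∞, so e^(-4/(y - 4)) → 0.

0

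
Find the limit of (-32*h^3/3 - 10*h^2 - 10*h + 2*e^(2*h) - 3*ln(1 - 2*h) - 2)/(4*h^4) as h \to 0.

10/3

Substitution gives 0/0; apply L'Hôpital's rule 4 times.
After differentiating numerator and denominator 4 times the quotient is (32*e^(2*h) + 288/(2*h - 1)^4)/(96); at h = 0 this is 10/3.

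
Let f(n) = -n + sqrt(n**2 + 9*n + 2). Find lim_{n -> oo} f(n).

9/2

This has the form ∞ − ∞. Multiply and divide by the conjugate √(n^2 + 9*n + 2) + n.
That gives (9n + 2) / (√(n^2 + 9*n + 2) + n).
Divide numerator and denominator by n: the limit is 9/(2·1) = 9/2.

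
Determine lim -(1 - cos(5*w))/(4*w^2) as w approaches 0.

-25/8

Substitution gives 0/0.
Use (1 − cos u)/u² → 1/2 with u = 5w: the limit is 5²/(2·(-4)) = -25/8.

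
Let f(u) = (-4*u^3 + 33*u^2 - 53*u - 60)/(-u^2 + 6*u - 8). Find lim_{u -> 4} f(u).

Since u = 4 makes numerator and denominator zero, (u - 4) divides both.
Cancelling it gives (-4*u^2 + 17*u + 15)/(2 - u); now plug in u = 4 to get -19/2.

-19/2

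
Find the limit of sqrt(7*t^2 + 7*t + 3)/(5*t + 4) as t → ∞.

For large |t|, √(7*t^2 + 7*t + 3) ≈ √7·|t| and the denominator ≈ 5t.
Since t → +∞, |t| = t, giving √7/(5) = √(7)/5.

√(7)/5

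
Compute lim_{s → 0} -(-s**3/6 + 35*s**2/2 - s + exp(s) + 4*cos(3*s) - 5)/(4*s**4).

-325/96

Substitution gives 0/0; apply L'Hôpital's rule 4 times.
After differentiating numerator and denominator 4 times the quotient is (e^(s) + 324*cos(3*s))/(-96); at s = 0 this is -325/96.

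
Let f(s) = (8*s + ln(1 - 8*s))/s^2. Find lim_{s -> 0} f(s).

Direct substitution gives 0/0.
Apply L'Hôpital: lim (8 - 8/(1 - 8*s))/(2*s), still 0/0.
After 2 applications of L'Hôpital's rule the quotient is (-64/(1 - 8*s)^2)/(2); substituting s = 0 gives -32.

-32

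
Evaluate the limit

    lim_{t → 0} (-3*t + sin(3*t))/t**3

Direct substitution gives 0/0.
Apply L'Hôpital: lim (3*cos(3*t) - 3)/(3*t^2), still 0/0.
Apply L'Hôpital: lim (-9*sin(3*t))/(6*t), still 0/0.
After 3 applications of L'Hôpital's rule the quotient is (-27*cos(3*t))/(6); substituting t = 0 gives -9/2.

-9/2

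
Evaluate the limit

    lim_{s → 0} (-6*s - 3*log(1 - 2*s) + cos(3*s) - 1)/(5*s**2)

3/10

Substitution gives 0/0 (the numerator vanishes to order 2).
Expand each term to order s^2: the coefficient of s^2 in cos(3s) is -9/2 and in -3·ln(1 - 2s) is 6.
Lower-order terms cancel with the polynomial part, so the numerator is (3/2)·s^2 + o(s^2), and the limit is (3/2)/(5) = 3/10.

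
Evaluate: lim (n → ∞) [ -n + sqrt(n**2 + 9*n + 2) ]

This has the form ∞ − ∞. Multiply and divide by the conjugate √(n^2 + 9*n + 2) + n.
That gives (9n + 2) / (√(n^2 + 9*n + 2) + n).
Divide numerator and denominator by n: the limit is 9/(2·1) = 9/2.

9/2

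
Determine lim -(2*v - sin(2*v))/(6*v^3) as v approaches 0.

Direct substitution gives 0/0.
Apply L'Hôpital: lim (2 - 2*cos(2*v))/(-18*v^2), still 0/0.
Apply L'Hôpital: lim (4*sin(2*v))/(-36*v), still 0/0.
After 3 applications of L'Hôpital's rule the quotient is (8*cos(2*v))/(-36); substituting v = 0 gives -2/9.

-2/9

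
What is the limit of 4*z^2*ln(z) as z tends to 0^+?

This is a 0·(−∞) form. Rewrite as 4·ln(z) / z^(−2) and apply L'Hôpital:
the derivative quotient is 4·(1/z) / (−2·z^(−3)) = (-4/2)·z^2 → 0.

0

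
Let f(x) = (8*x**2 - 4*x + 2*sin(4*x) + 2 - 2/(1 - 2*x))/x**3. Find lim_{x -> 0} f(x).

-112/3

Substitution gives 0/0 (the numerator vanishes to order 3).
Expand each term to order x^3: the coefficient of x^3 in -2·1/(1 - 2x) is -16 and in 2·sin(4x) is -64/3.
Lower-order terms cancel with the polynomial part, so the numerator is (-112/3)·x^3 + o(x^3), and the limit is (-112/3)/(1) = -112/3.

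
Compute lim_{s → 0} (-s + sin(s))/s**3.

-1/6

Direct substitution gives 0/0.
Apply L'Hôpital: lim (cos(s) - 1)/(3*s^2), still 0/0.
Apply L'Hôpital: lim (-sin(s))/(6*s), still 0/0.
After 3 applications of L'Hôpital's rule the quotient is (-cos(s))/(6); substituting s = 0 gives -1/6.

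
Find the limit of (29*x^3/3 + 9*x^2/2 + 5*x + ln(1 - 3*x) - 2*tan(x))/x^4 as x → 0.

-81/4

Substitution gives 0/0 (the numerator vanishes to order 4).
Expand each term to order x^4: the coefficient of x^4 in -2·tan(x) is 0 and in ln(1 - 3x) is -81/4.
Lower-order terms cancel with the polynomial part, so the numerator is (-81/4)·x^4 + o(x^4), and the limit is (-81/4)/(1) = -81/4.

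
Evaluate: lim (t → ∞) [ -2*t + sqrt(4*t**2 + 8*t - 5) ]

An ∞ − ∞ form. Rationalising with the conjugate, the difference becomes (8t - 5) / (√(4*t^2 + 8*t - 5) + 2t).
For large t the denominator behaves like 2·2t, so the quotient tends to 8/4 = 2.

2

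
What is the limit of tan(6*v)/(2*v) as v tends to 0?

Substitution gives 0/0.
Since tan(u)/u → 1 as u → 0, tan(6v)/(6v) → 1 and the limit is 6/2 = 3.

3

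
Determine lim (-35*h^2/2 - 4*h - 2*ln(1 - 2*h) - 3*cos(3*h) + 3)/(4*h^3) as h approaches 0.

4/3

Substitution gives 0/0; apply L'Hôpital's rule 3 times.
After differentiating numerator and denominator 3 times the quotient is (-81*sin(3*h) - 32/(2*h - 1)^3)/(24); at h = 0 this is 4/3.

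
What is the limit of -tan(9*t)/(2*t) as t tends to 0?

-9/2

Substitution gives 0/0.
Since tan(u)/u → 1 as u → 0, tan(9t)/(9t) → 1 and the limit is 9/(-2) = -9/2.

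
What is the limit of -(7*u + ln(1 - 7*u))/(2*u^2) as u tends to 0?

49/4

Direct substitution gives 0/0.
Apply L'Hôpital: lim (7 - 7/(1 - 7*u))/(-4*u), still 0/0.
After 2 applications of L'Hôpital's rule the quotient is (-49/(1 - 7*u)^2)/(-4); substituting u = 0 gives 49/4.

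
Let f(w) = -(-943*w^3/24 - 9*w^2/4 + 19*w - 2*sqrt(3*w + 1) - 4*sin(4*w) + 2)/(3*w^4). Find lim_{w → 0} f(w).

Substitution gives 0/0 (the numerator vanishes to order 4).
Expand each term to order w^4: the coefficient of w^4 in -4·sin(4w) is 0 and in -2·√(1 + 3w) is 405/64.
Lower-order terms cancel with the polynomial part, so the numerator is (405/64)·w^4 + o(w^4), and the limit is (405/64)/(-3) = -135/64.

-135/64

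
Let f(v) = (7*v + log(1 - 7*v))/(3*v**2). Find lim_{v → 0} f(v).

-49/6

Direct substitution gives 0/0.
Apply L'Hôpital: lim (7 - 7/(1 - 7*v))/(6*v), still 0/0.
After 2 applications of L'Hôpital's rule the quotient is (-49/(1 - 7*v)^2)/(6); substituting v = 0 gives -49/6.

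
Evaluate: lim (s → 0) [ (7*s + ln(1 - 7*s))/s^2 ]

-49/2

Direct substitution gives 0/0.
Apply L'Hôpital: lim (7 - 7/(1 - 7*s))/(2*s), still 0/0.
After 2 applications of L'Hôpital's rule the quotient is (-49/(1 - 7*s)^2)/(2); substituting s = 0 gives -49/2.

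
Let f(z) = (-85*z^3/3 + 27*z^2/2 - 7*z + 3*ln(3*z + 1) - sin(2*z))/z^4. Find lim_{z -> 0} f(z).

Substitution gives 0/0 (the numerator vanishes to order 4).
Expand each term to order z^4: the coefficient of z^4 in −sin(2z) is 0 and in 3·ln(1 + 3z) is -243/4.
Lower-order terms cancel with the polynomial part, so the numerator is (-243/4)·z^4 + o(z^4), and the limit is (-243/4)/(1) = -243/4.

-243/4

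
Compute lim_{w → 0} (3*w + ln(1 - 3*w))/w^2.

-9/2

Direct substitution gives 0/0.
Apply L'Hôpital: lim (3 - 3/(1 - 3*w))/(2*w), still 0/0.
After 2 applications of L'Hôpital's rule the quotient is (-9/(1 - 3*w)^2)/(2); substituting w = 0 gives -9/2.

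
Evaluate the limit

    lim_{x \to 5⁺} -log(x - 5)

∞

As x → 5⁺, x - 5 → 0⁺ and ln(x - 5) → −∞.
Multiplying by -1 gives ∞.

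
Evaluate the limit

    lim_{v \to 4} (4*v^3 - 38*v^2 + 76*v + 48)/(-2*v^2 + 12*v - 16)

9

Direct substitution gives 0/0, so factor. Both numerator and denominator have (v - 4) as a factor.
After cancelling, the expression reduces to (4*v^2 - 22*v - 12)/(4 - 2*v).
Substituting v = 4 gives 9.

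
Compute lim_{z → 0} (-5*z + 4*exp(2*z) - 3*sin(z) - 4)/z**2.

8

Substitution gives 0/0; apply L'Hôpital's rule 2 times.
After differentiating numerator and denominator 2 times the quotient is (16*e^(2*z) + 3*sin(z))/(2); at z = 0 this is 8.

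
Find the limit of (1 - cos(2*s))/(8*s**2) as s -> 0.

Substitution gives 0/0.
Use (1 − cos u)/u² → 1/2 with u = 2s: the limit is 2²/(2·8) = 1/4.

1/4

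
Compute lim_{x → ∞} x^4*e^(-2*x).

Write as x^4/e^{2x}, an ∞/∞ form.
Exponential growth dominates any polynomial, so repeated L'Hôpital (or the standard result) gives 0.

0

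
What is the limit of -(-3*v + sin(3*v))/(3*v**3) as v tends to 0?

3/2

Direct substitution gives 0/0.
Apply L'Hôpital: lim (3*cos(3*v) - 3)/(-9*v^2), still 0/0.
Apply L'Hôpital: lim (-9*sin(3*v))/(-18*v), still 0/0.
After 3 applications of L'Hôpital's rule the quotient is (-27*cos(3*v))/(-18); substituting v = 0 gives 3/2.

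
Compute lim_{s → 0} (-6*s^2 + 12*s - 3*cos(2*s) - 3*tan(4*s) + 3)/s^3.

Substitution gives 0/0 (the numerator vanishes to order 3).
Expand each term to order s^3: the coefficient of s^3 in -3·cos(2s) is 0 and in -3·tan(4s) is -64.
Lower-order terms cancel with the polynomial part, so the numerator is (-64)·s^3 + o(s^3), and the limit is (-64)/(1) = -64.

-64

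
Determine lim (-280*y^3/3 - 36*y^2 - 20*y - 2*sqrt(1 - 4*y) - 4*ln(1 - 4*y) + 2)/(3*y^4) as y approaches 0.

Substitution gives 0/0 (the numerator vanishes to order 4).
Expand each term to order y^4: the coefficient of y^4 in -4·ln(1 - 4y) is 256 and in -2·√(1 - 4y) is 20.
Lower-order terms cancel with the polynomial part, so the numerator is (276)·y^4 + o(y^4), and the limit is (276)/(3) = 92.

92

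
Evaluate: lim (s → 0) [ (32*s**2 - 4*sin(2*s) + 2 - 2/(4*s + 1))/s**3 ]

Substitution gives 0/0 (the numerator vanishes to order 3).
Expand each term to order s^3: the coefficient of s^3 in -4·sin(2s) is 16/3 and in -2·1/(1 + 4s) is 128.
Lower-order terms cancel with the polynomial part, so the numerator is (400/3)·s^3 + o(s^3), and the limit is (400/3)/(1) = 400/3.

400/3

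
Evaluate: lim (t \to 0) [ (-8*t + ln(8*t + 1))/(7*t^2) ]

-32/7

Direct substitution gives 0/0.
Apply L'Hôpital: lim (-8 + 8/(8*t + 1))/(14*t), still 0/0.
After 2 applications of L'Hôpital's rule the quotient is (-64/(8*t + 1)^2)/(14); substituting t = 0 gives -32/7.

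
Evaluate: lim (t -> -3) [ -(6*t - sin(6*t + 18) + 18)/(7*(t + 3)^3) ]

-36/7

Direct substitution gives 0/0.
Apply L'Hôpital: lim (6 - 6*cos(6*t + 18))/(-21*(t + 3)^2), still 0/0.
Apply L'Hôpital: lim (36*sin(6*t + 18))/(-42*t - 126), still 0/0.
After 3 applications of L'Hôpital's rule the quotient is (216*cos(6*t + 18))/(-42); substituting t = -3 gives -36/7.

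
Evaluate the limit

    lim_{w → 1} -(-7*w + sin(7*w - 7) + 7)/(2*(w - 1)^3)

Direct substitution gives 0/0.
Apply L'Hôpital: lim (7*cos(7*w - 7) - 7)/(-6*(w - 1)^2), still 0/0.
Apply L'Hôpital: lim (-49*sin(7*w - 7))/(12 - 12*w), still 0/0.
After 3 applications of L'Hôpital's rule the quotient is (-343*cos(7*w - 7))/(-12); substituting w = 1 gives 343/12.

343/12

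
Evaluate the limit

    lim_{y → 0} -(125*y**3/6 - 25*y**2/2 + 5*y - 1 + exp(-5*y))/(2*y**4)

Direct substitution gives 0/0.
Apply L'Hôpital: lim (125*y^2/2 - 25*y + 5 - 5*e^(-5*y))/(-8*y^3), still 0/0.
Apply L'Hôpital: lim (125*y - 25 + 25*e^(-5*y))/(-24*y^2), still 0/0.
Apply L'Hôpital: lim (125 - 125*e^(-5*y))/(-48*y), still 0/0.
After 4 applications of L'Hôpital's rule the quotient is (625*e^(-5*y))/(-48); substituting y = 0 gives -625/48.

-625/48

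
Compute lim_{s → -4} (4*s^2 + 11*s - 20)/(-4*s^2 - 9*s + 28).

Direct substitution gives 0/0, so factor. Both numerator and denominator have (s + 4) as a factor.
After cancelling, the expression reduces to (4*s - 5)/(7 - 4*s).
Substituting s = -4 gives -21/23.

-21/23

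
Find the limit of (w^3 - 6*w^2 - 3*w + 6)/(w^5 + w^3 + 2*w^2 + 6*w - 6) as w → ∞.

The denominator has degree 5 and the numerator degree 3. Dividing numerator and denominator by w^5 sends every term to 0 except the leading denominator term, so the limit is 0.

0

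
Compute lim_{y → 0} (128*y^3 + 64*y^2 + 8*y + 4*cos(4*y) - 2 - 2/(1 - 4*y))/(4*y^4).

-352/3

Substitution gives 0/0 (the numerator vanishes to order 4).
Expand each term to order y^4: the coefficient of y^4 in 4·cos(4y) is 128/3 and in -2·1/(1 - 4y) is -512.
Lower-order terms cancel with the polynomial part, so the numerator is (-1408/3)·y^4 + o(y^4), and the limit is (-1408/3)/(4) = -352/3.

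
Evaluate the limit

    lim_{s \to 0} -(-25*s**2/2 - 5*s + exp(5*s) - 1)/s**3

-125/6

Direct substitution gives 0/0.
Apply L'Hôpital: lim (-25*s + 5*e^(5*s) - 5)/(-3*s^2), still 0/0.
Apply L'Hôpital: lim (25*e^(5*s) - 25)/(-6*s), still 0/0.
After 3 applications of L'Hôpital's rule the quotient is (125*e^(5*s))/(-6); substituting s = 0 gives -125/6.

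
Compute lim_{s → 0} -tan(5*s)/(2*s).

Substitution gives 0/0.
Since tan(u)/u → 1 as u → 0, tan(5s)/(5s) → 1 and the limit is 5/(-2) = -5/2.

-5/2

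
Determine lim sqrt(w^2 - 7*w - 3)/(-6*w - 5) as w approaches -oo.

1/6

For large |w|, √(w^2 - 7*w - 3) ≈ √1·|w| and the denominator ≈ -6w.
Since w → −∞, |w| = −w, giving −√1/(-6) = 1/6.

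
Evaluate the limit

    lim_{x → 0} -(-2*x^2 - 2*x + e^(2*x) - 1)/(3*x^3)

-4/9

Direct substitution gives 0/0.
Apply L'Hôpital: lim (-4*x + 2*e^(2*x) - 2)/(-9*x^2), still 0/0.
Apply L'Hôpital: lim (4*e^(2*x) - 4)/(-18*x), still 0/0.
After 3 applications of L'Hôpital's rule the quotient is (8*e^(2*x))/(-18); substituting x = 0 gives -4/9.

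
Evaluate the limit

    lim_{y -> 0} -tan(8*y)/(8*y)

Substitution gives 0/0.
Since tan(u)/u → 1 as u → 0, tan(8y)/(8y) → 1 and the limit is 8/(-8) = -1.

-1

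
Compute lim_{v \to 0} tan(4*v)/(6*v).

Substitution gives 0/0.
Since tan(u)/u → 1 as u → 0, tan(4v)/(4v) → 1 and the limit is 4/6 = 2/3.

2/3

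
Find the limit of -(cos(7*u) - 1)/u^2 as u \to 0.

Direct substitution gives 0/0.
Apply L'Hôpital: lim (-7*sin(7*u))/(-2*u), still 0/0.
After 2 applications of L'Hôpital's rule the quotient is (-49*cos(7*u))/(-2); substituting u = 0 gives 49/2.

49/2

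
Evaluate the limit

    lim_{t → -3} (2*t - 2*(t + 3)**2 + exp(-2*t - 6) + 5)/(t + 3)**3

-4/3

Direct substitution gives 0/0.
Apply L'Hôpital: lim (-4*t - 2*e^(-2*t - 6) - 10)/(3*(t + 3)^2), still 0/0.
Apply L'Hôpital: lim (4*e^(-2*t - 6) - 4)/(6*t + 18), still 0/0.
After 3 applications of L'Hôpital's rule the quotient is (-8*e^(-2*t - 6))/(6); substituting t = -3 gives -4/3.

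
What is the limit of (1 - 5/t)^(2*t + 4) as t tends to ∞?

Let L be the limit and take ln: ln L = lim (2t + 4)·ln(1 - 5/t) = lim (2t + 4)·(-5/t + O(1/t²)) = -10.
Hence L = e^(-10).

e^(-10)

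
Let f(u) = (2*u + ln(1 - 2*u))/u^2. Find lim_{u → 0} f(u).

Direct substitution gives 0/0.
Apply L'Hôpital: lim (2 - 2/(1 - 2*u))/(2*u), still 0/0.
After 2 applications of L'Hôpital's rule the quotient is (-4/(1 - 2*u)^2)/(2); substituting u = 0 gives -2.

-2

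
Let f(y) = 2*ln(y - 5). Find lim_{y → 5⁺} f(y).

-∞

As y → 5⁺, y - 5 → 0⁺ and ln(y - 5) → −∞.
Multiplying by 2 gives -∞.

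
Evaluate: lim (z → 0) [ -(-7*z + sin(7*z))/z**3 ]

Direct substitution gives 0/0.
Apply L'Hôpital: lim (7*cos(7*z) - 7)/(-3*z^2), still 0/0.
Apply L'Hôpital: lim (-49*sin(7*z))/(-6*z), still 0/0.
After 3 applications of L'Hôpital's rule the quotient is (-343*cos(7*z))/(-6); substituting z = 0 gives 343/6.

343/6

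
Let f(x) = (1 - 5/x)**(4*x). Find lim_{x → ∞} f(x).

The base → 1 and the exponent → ∞: a 1^∞ form.
Take logarithms: (4x)·ln(1 - 5/x). Since ln(1+u) ~ u for small u, this behaves like (4x)·(-5/x) → -20.
So the limit is e^(-20).

e^(-20)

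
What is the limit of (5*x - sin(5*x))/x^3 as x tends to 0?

Direct substitution gives 0/0.
Apply L'Hôpital: lim (5 - 5*cos(5*x))/(3*x^2), still 0/0.
Apply L'Hôpital: lim (25*sin(5*x))/(6*x), still 0/0.
After 3 applications of L'Hôpital's rule the quotient is (125*cos(5*x))/(6); substituting x = 0 gives 125/6.

125/6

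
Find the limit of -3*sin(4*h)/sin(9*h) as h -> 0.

-4/3

Substitution gives 0/0.
Divide numerator and denominator by h: sin(4h)/h → 4 and sin(9h)/h → 9, so the limit is -3·4/9 = -4/3.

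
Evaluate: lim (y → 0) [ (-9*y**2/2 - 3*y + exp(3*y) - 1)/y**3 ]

Direct substitution gives 0/0.
Apply L'Hôpital: lim (-9*y + 3*e^(3*y) - 3)/(3*y^2), still 0/0.
Apply L'Hôpital: lim (9*e^(3*y) - 9)/(6*y), still 0/0.
After 3 applications of L'Hôpital's rule the quotient is (27*e^(3*y))/(6); substituting y = 0 gives 9/2.

9/2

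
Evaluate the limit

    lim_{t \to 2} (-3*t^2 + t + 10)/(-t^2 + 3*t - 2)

11

Direct substitution gives 0/0, so factor. Both numerator and denominator have (t - 2) as a factor.
After cancelling, the expression reduces to (-3*t - 5)/(1 - t).
Substituting t = 2 gives 11.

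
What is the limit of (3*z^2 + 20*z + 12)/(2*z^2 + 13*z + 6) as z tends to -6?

Direct substitution gives 0/0, so factor. Both numerator and denominator have (z + 6) as a factor.
After cancelling, the expression reduces to (3*z + 2)/(2*z + 1).
Substituting z = -6 gives 16/11.

16/11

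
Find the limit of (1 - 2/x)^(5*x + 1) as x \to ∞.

e^(-10)

Let L be the limit and take ln: ln L = lim (5x + 1)·ln(1 - 2/x) = lim (5x + 1)·(-2/x + O(1/x²)) = -10.
Hence L = e^(-10).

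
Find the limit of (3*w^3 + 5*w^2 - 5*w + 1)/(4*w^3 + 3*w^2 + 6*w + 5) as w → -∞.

3/4

Numerator and denominator both have degree 3.
Dividing every term by w^3, all lower-order terms vanish and the limit is the ratio of leading coefficients, 3/(4) = 3/4.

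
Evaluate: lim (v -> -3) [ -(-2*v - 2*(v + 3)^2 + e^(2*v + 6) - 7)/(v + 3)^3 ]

-4/3

Direct substitution gives 0/0.
Apply L'Hôpital: lim (-4*v + 2*e^(2*v + 6) - 14)/(-3*(v + 3)^2), still 0/0.
Apply L'Hôpital: lim (4*e^(2*v + 6) - 4)/(-6*v - 18), still 0/0.
After 3 applications of L'Hôpital's rule the quotient is (8*e^(2*v + 6))/(-6); substituting v = -3 gives -4/3.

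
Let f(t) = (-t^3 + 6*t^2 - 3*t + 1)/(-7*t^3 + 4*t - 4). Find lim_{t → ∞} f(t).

1/7

Numerator and denominator both have degree 3.
Dividing every term by t^3, all lower-order terms vanish and the limit is the ratio of leading coefficients, -1/(-7) = 1/7.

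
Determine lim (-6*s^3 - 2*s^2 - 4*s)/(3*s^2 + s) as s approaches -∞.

∞

The numerator has higher degree (3 > 2); the quotient behaves like (-6/(3))·s^1 for large |s|.
As s → −∞ this diverges to ∞.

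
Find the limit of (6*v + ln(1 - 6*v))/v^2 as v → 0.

-18

Direct substitution gives 0/0.
Apply L'Hôpital: lim (6 - 6/(1 - 6*v))/(2*v), still 0/0.
After 2 applications of L'Hôpital's rule the quotient is (-36/(1 - 6*v)^2)/(2); substituting v = 0 gives -18.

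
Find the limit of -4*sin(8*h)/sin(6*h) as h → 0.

Substitution gives 0/0.
Divide numerator and denominator by h: sin(8h)/h → 8 and sin(6h)/h → 6, so the limit is -4·8/6 = -16/3.

-16/3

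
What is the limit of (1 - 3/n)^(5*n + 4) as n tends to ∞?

e^(-15)

The base → 1 and the exponent → ∞: a 1^∞ form.
Take logarithms: (5n + 4)·ln(1 - 3/n). Since ln(1+u) ~ u for small u, this behaves like (5n)·(-3/n) → -15.
So the limit is e^(-15).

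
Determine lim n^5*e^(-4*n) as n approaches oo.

0

Write as n^5/e^{4n}, an ∞/∞ form.
Exponential growth dominates any polynomial, so repeated L'Hôpital (or the standard result) gives 0.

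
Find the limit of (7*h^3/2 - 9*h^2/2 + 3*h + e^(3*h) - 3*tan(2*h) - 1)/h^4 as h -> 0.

27/8

Substitution gives 0/0 (the numerator vanishes to order 4).
Expand each term to order h^4: the coefficient of h^4 in -3·tan(2h) is 0 and in e^(3h) is 27/8.
Lower-order terms cancel with the polynomial part, so the numerator is (27/8)·h^4 + o(h^4), and the limit is (27/8)/(1) = 27/8.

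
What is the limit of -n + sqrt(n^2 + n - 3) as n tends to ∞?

This has the form ∞ − ∞. Multiply and divide by the conjugate √(n^2 + n - 3) + n.
That gives (n - 3) / (√(n^2 + n - 3) + n).
Divide numerator and denominator by n: the limit is 1/(2·1) = 1/2.

1/2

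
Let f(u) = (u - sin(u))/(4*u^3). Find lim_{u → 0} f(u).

1/24

Direct substitution gives 0/0.
Apply L'Hôpital: lim (1 - cos(u))/(12*u^2), still 0/0.
Apply L'Hôpital: lim (sin(u))/(24*u), still 0/0.
After 3 applications of L'Hôpital's rule the quotient is (cos(u))/(24); substituting u = 0 gives 1/24.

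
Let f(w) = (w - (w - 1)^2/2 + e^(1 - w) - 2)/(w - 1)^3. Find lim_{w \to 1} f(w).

Direct substitution gives 0/0.
Apply L'Hôpital: lim (-w - e^(1 - w) + 2)/(3*(w - 1)^2), still 0/0.
Apply L'Hôpital: lim (e^(1 - w) - 1)/(6*w - 6), still 0/0.
After 3 applications of L'Hôpital's rule the quotient is (-e^(1 - w))/(6); substituting w = 1 gives -1/6.

-1/6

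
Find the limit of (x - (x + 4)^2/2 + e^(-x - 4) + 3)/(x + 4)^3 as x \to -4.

Direct substitution gives 0/0.
Apply L'Hôpital: lim (-x - e^(-x - 4) - 3)/(3*(x + 4)^2), still 0/0.
Apply L'Hôpital: lim (e^(-x - 4) - 1)/(6*x + 24), still 0/0.
After 3 applications of L'Hôpital's rule the quotient is (-e^(-x - 4))/(6); substituting x = -4 gives -1/6.

-1/6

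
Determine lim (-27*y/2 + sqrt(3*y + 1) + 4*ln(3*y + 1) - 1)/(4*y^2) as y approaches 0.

-153/32

Substitution gives 0/0 (the numerator vanishes to order 2).
Expand each term to order y^2: the coefficient of y^2 in √(1 + 3y) is -9/8 and in 4·ln(1 + 3y) is -18.
Lower-order terms cancel with the polynomial part, so the numerator is (-153/8)·y^2 + o(y^2), and the limit is (-153/8)/(4) = -153/32.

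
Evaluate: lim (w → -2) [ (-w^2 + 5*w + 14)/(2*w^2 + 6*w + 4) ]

Since w = -2 makes numerator and denominator zero, (w + 2) divides both.
Cancelling it gives (7 - w)/(2*w + 2); now plug in w = -2 to get -9/2.

-9/2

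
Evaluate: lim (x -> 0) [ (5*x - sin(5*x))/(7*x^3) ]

Direct substitution gives 0/0.
Apply L'Hôpital: lim (5 - 5*cos(5*x))/(21*x^2), still 0/0.
Apply L'Hôpital: lim (25*sin(5*x))/(42*x), still 0/0.
After 3 applications of L'Hôpital's rule the quotient is (125*cos(5*x))/(42); substituting x = 0 gives 125/42.

125/42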